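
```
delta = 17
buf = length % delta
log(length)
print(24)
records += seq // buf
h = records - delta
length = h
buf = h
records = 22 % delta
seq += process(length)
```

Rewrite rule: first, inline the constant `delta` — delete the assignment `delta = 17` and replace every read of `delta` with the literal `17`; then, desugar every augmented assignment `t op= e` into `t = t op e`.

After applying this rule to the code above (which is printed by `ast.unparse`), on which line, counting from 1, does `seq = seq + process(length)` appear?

9

Transformed code:
buf = length % 17
log(length)
print(24)
records = records + seq // buf
h = records - 17
length = h
buf = h
records = 22 % 17
seq = seq + process(length)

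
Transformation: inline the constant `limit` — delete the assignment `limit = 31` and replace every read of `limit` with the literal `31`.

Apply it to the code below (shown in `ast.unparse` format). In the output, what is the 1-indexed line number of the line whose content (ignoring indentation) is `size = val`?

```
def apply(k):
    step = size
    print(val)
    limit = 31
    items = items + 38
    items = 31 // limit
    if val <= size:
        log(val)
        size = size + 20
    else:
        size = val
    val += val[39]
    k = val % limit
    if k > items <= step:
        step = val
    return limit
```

Transformed code:
def apply(k):
    step = size
    print(val)
    items = items + 38
    items = 31 // 31
    if val <= size:
        log(val)
        size = size + 20
    else:
        size = val
    val += val[39]
    k = val % 31
    if k > items <= step:
        step = val
    return 31

10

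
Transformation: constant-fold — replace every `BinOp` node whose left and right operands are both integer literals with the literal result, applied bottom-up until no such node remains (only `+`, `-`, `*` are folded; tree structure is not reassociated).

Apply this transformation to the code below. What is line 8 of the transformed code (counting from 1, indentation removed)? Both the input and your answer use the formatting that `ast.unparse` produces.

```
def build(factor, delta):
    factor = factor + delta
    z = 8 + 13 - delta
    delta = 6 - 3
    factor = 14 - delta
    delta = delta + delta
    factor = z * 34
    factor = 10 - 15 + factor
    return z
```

Transformed code:
def build(factor, delta):
    factor = factor + delta
    z = 21 - delta
    delta = 3
    factor = 14 - delta
    delta = delta + delta
    factor = z * 34
    factor = -5 + factor
    return z

factor = -5 + factor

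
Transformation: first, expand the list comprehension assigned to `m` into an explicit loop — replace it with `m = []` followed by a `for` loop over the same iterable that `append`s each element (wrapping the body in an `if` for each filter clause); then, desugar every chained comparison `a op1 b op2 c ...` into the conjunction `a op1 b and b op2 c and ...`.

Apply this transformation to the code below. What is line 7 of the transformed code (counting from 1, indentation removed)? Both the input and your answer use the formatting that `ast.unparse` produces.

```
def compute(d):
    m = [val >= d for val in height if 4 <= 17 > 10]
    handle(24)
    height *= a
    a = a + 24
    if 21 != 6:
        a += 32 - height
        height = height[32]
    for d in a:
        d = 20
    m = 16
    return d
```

Transformed code:
def compute(d):
    m = []
    for val in height:
        if 4 <= 17 and 17 > 10:
            m.append(val >= d)
    handle(24)
    height *= a
    a = a + 24
    if 21 != 6:
        a += 32 - height
        height = height[32]
    for d in a:
        d = 20
    m = 16
    return d

height *= a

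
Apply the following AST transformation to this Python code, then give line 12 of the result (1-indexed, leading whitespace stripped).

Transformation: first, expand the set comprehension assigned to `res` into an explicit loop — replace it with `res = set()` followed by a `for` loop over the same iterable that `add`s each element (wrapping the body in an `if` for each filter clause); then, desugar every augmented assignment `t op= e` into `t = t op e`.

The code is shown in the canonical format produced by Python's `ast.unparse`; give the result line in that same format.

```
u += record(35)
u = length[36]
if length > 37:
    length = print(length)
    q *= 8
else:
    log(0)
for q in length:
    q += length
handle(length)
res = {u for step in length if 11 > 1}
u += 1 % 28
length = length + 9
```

for step in length:

Transformed code:
u = u + record(35)
u = length[36]
if length > 37:
    length = print(length)
    q = q * 8
else:
    log(0)
for q in length:
    q = q + length
handle(length)
res = set()
for step in length:
    if 11 > 1:
        res.add(u)
u = u + 1 % 28
length = length + 9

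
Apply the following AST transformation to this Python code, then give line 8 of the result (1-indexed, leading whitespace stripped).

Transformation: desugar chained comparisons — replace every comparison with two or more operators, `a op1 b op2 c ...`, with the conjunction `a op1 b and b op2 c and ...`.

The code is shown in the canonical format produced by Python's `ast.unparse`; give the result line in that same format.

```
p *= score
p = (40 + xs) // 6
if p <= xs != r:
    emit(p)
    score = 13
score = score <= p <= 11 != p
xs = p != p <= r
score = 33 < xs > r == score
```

Transformed code:
p *= score
p = (40 + xs) // 6
if p <= xs and xs != r:
    emit(p)
    score = 13
score = score <= p and p <= 11 and (11 != p)
xs = p != p and p <= r
score = 33 < xs and xs > r and (r == score)

score = 33 < xs and xs > r and (r == score)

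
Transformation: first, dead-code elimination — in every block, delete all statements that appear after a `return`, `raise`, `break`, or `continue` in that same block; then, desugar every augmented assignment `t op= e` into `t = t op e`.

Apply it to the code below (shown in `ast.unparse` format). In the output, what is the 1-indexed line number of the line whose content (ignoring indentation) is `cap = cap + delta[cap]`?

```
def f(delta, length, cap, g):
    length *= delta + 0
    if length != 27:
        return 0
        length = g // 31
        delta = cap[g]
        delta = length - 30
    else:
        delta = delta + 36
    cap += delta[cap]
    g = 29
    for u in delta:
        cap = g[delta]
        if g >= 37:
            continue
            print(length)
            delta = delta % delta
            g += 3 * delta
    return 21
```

7

Transformed code:
def f(delta, length, cap, g):
    length = length * (delta + 0)
    if length != 27:
        return 0
    else:
        delta = delta + 36
    cap = cap + delta[cap]
    g = 29
    for u in delta:
        cap = g[delta]
        if g >= 37:
            continue
    return 21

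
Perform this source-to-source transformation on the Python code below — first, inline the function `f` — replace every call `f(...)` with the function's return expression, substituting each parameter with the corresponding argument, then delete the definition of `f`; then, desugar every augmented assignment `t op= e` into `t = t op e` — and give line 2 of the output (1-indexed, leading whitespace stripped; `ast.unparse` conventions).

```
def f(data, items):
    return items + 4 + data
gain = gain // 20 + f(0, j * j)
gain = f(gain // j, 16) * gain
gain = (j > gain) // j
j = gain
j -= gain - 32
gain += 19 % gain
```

gain = (16 + 4 + gain // j) * gain

Transformed code:
gain = gain // 20 + (j * j + 4 + 0)
gain = (16 + 4 + gain // j) * gain
gain = (j > gain) // j
j = gain
j = j - (gain - 32)
gain = gain + 19 % gain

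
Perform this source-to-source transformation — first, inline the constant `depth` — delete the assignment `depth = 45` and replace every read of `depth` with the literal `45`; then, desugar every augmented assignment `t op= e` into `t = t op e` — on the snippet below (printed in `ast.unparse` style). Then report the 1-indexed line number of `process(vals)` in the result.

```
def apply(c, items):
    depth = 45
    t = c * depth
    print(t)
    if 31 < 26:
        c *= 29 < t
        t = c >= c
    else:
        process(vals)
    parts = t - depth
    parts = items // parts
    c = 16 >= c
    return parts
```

Transformed code:
def apply(c, items):
    t = c * 45
    print(t)
    if 31 < 26:
        c = c * (29 < t)
        t = c >= c
    else:
        process(vals)
    parts = t - 45
    parts = items // parts
    c = 16 >= c
    return parts

8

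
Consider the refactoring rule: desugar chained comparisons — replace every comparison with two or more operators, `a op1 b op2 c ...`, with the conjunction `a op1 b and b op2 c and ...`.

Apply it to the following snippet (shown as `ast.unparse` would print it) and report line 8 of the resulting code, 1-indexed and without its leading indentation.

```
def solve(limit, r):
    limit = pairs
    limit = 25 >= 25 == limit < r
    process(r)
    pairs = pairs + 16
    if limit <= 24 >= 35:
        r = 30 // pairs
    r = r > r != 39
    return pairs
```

r = r > r and r != 39

Transformed code:
def solve(limit, r):
    limit = pairs
    limit = 25 >= 25 and 25 == limit and (limit < r)
    process(r)
    pairs = pairs + 16
    if limit <= 24 and 24 >= 35:
        r = 30 // pairs
    r = r > r and r != 39
    return pairs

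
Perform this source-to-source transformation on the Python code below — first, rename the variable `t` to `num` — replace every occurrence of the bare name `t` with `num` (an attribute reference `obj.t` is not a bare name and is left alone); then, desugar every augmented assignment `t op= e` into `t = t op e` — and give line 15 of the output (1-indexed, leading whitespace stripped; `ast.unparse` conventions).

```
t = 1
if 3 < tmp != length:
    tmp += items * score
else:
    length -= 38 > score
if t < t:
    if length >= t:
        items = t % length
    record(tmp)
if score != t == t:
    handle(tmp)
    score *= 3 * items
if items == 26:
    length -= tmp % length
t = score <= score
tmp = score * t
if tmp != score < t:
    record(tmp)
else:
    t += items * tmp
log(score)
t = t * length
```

Transformed code:
num = 1
if 3 < tmp != length:
    tmp = tmp + items * score
else:
    length = length - (38 > score)
if num < num:
    if length >= num:
        items = num % length
    record(tmp)
if score != num == num:
    handle(tmp)
    score = score * (3 * items)
if items == 26:
    length = length - tmp % length
num = score <= score
tmp = score * num
if tmp != score < num:
    record(tmp)
else:
    num = num + items * tmp
log(score)
num = num * length

num = score <= score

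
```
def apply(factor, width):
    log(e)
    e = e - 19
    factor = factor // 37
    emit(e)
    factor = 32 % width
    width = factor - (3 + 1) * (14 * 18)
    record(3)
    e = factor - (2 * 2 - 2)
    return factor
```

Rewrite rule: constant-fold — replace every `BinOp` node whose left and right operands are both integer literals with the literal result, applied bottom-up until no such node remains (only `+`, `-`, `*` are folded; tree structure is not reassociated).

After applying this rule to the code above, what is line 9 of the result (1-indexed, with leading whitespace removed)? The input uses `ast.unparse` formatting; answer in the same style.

Transformed code:
def apply(factor, width):
    log(e)
    e = e - 19
    factor = factor // 37
    emit(e)
    factor = 32 % width
    width = factor - 1008
    record(3)
    e = factor - 2
    return factor

e = factor - 2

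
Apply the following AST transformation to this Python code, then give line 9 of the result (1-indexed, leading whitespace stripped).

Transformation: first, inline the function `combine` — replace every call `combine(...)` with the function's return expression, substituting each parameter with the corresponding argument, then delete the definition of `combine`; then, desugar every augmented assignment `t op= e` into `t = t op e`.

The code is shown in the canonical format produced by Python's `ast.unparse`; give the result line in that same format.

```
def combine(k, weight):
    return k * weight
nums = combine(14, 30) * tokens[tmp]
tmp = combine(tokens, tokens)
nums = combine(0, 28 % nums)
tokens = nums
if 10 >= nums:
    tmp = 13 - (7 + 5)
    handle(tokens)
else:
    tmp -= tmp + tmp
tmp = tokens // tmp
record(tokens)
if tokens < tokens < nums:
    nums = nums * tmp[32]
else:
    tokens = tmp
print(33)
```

Transformed code:
nums = 14 * 30 * tokens[tmp]
tmp = tokens * tokens
nums = 0 * (28 % nums)
tokens = nums
if 10 >= nums:
    tmp = 13 - (7 + 5)
    handle(tokens)
else:
    tmp = tmp - (tmp + tmp)
tmp = tokens // tmp
record(tokens)
if tokens < tokens < nums:
    nums = nums * tmp[32]
else:
    tokens = tmp
print(33)

tmp = tmp - (tmp + tmp)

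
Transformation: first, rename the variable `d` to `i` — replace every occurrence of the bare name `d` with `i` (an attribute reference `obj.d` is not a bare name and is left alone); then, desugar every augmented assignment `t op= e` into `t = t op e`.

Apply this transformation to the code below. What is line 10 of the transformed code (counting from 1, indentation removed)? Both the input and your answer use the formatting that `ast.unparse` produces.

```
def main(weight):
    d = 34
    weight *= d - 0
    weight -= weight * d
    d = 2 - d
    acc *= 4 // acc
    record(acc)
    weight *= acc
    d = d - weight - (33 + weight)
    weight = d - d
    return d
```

Transformed code:
def main(weight):
    i = 34
    weight = weight * (i - 0)
    weight = weight - weight * i
    i = 2 - i
    acc = acc * (4 // acc)
    record(acc)
    weight = weight * acc
    i = i - weight - (33 + weight)
    weight = i - i
    return i

weight = i - i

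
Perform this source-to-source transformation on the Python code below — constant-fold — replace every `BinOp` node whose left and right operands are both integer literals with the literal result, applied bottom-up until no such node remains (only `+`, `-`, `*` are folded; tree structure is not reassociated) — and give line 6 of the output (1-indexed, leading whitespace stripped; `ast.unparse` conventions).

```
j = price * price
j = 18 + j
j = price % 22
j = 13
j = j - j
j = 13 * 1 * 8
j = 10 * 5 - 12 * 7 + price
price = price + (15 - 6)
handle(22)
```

j = 104

Transformed code:
j = price * price
j = 18 + j
j = price % 22
j = 13
j = j - j
j = 104
j = -34 + price
price = price + 9
handle(22)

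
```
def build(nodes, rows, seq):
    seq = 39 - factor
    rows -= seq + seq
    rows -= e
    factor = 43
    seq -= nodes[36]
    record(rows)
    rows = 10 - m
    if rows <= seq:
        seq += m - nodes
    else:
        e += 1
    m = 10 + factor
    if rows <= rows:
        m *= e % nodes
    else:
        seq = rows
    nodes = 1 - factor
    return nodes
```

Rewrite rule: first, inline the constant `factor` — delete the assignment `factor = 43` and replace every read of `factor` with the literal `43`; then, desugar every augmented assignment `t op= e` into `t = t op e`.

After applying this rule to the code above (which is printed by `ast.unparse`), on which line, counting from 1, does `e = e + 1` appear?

11

Transformed code:
def build(nodes, rows, seq):
    seq = 39 - 43
    rows = rows - (seq + seq)
    rows = rows - e
    seq = seq - nodes[36]
    record(rows)
    rows = 10 - m
    if rows <= seq:
        seq = seq + (m - nodes)
    else:
        e = e + 1
    m = 10 + 43
    if rows <= rows:
        m = m * (e % nodes)
    else:
        seq = rows
    nodes = 1 - 43
    return nodes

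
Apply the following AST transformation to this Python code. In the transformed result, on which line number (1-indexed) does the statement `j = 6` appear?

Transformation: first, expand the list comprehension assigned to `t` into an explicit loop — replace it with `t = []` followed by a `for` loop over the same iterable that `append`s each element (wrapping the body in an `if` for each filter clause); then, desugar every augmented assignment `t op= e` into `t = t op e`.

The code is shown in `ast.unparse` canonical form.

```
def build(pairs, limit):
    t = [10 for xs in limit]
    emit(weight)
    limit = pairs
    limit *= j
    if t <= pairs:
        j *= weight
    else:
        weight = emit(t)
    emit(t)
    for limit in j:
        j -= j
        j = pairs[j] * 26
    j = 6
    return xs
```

16

Transformed code:
def build(pairs, limit):
    t = []
    for xs in limit:
        t.append(10)
    emit(weight)
    limit = pairs
    limit = limit * j
    if t <= pairs:
        j = j * weight
    else:
        weight = emit(t)
    emit(t)
    for limit in j:
        j = j - j
        j = pairs[j] * 26
    j = 6
    return xs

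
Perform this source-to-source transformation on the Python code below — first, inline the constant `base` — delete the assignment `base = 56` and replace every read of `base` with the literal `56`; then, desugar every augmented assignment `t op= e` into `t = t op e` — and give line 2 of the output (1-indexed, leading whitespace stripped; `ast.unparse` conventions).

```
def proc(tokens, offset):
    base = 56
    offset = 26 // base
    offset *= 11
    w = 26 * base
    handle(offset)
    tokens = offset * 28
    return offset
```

Transformed code:
def proc(tokens, offset):
    offset = 26 // 56
    offset = offset * 11
    w = 26 * 56
    handle(offset)
    tokens = offset * 28
    return offset

offset = 26 // 56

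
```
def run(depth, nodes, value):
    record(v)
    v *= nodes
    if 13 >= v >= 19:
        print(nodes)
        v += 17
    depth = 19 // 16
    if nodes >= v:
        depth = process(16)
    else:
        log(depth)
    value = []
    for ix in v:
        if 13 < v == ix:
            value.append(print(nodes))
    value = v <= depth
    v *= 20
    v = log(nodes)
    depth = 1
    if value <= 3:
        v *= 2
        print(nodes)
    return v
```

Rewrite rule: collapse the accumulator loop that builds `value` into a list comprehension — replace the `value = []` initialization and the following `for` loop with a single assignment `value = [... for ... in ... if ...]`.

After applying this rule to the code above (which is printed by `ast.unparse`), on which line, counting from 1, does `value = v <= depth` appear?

13

Transformed code:
def run(depth, nodes, value):
    record(v)
    v *= nodes
    if 13 >= v >= 19:
        print(nodes)
        v += 17
    depth = 19 // 16
    if nodes >= v:
        depth = process(16)
    else:
        log(depth)
    value = [print(nodes) for ix in v if 13 < v == ix]
    value = v <= depth
    v *= 20
    v = log(nodes)
    depth = 1
    if value <= 3:
        v *= 2
        print(nodes)
    return v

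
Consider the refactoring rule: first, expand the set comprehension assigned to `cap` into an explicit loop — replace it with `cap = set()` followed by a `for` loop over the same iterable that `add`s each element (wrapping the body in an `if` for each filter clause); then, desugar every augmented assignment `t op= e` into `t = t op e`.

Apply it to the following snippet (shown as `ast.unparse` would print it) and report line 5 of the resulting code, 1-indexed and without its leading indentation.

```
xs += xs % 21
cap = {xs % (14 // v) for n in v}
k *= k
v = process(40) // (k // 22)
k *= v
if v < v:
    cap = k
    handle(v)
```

k = k * k

Transformed code:
xs = xs + xs % 21
cap = set()
for n in v:
    cap.add(xs % (14 // v))
k = k * k
v = process(40) // (k // 22)
k = k * v
if v < v:
    cap = k
    handle(v)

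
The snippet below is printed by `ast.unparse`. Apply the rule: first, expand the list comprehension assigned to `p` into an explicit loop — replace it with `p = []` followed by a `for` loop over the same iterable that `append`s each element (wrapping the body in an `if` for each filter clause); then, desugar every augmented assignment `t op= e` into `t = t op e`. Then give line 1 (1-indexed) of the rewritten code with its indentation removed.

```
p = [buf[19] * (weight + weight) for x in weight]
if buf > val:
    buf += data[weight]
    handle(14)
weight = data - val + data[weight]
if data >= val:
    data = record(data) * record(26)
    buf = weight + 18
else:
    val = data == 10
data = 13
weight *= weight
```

Transformed code:
p = []
for x in weight:
    p.append(buf[19] * (weight + weight))
if buf > val:
    buf = buf + data[weight]
    handle(14)
weight = data - val + data[weight]
if data >= val:
    data = record(data) * record(26)
    buf = weight + 18
else:
    val = data == 10
data = 13
weight = weight * weight

p = []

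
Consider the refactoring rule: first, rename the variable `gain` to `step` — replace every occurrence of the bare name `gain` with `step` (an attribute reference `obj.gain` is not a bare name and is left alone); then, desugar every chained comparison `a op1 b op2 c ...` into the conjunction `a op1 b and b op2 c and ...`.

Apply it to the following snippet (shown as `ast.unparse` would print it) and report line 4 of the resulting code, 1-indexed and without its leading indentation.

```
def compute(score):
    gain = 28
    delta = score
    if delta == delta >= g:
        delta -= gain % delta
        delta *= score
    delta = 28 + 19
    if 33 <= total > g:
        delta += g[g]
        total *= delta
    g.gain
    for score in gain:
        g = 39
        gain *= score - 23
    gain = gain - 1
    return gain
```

Transformed code:
def compute(score):
    step = 28
    delta = score
    if delta == delta and delta >= g:
        delta -= step % delta
        delta *= score
    delta = 28 + 19
    if 33 <= total and total > g:
        delta += g[g]
        total *= delta
    g.gain
    for score in step:
        g = 39
        step *= score - 23
    step = step - 1
    return step

if delta == delta and delta >= g:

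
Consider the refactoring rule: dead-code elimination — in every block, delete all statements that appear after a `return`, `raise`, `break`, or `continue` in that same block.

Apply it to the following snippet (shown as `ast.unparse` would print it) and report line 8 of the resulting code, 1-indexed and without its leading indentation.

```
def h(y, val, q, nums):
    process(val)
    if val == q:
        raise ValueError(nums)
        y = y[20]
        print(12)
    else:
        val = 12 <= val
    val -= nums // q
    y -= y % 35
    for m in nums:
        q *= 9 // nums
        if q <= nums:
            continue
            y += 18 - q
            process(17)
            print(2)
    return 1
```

y -= y % 35

Transformed code:
def h(y, val, q, nums):
    process(val)
    if val == q:
        raise ValueError(nums)
    else:
        val = 12 <= val
    val -= nums // q
    y -= y % 35
    for m in nums:
        q *= 9 // nums
        if q <= nums:
            continue
    return 1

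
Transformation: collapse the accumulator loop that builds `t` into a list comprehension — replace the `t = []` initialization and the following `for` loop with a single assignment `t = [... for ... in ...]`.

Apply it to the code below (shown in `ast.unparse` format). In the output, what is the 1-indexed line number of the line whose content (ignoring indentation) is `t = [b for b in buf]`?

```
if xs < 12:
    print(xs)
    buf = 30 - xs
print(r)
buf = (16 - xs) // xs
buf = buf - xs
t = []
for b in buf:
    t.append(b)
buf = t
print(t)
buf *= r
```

Transformed code:
if xs < 12:
    print(xs)
    buf = 30 - xs
print(r)
buf = (16 - xs) // xs
buf = buf - xs
t = [b for b in buf]
buf = t
print(t)
buf *= r

7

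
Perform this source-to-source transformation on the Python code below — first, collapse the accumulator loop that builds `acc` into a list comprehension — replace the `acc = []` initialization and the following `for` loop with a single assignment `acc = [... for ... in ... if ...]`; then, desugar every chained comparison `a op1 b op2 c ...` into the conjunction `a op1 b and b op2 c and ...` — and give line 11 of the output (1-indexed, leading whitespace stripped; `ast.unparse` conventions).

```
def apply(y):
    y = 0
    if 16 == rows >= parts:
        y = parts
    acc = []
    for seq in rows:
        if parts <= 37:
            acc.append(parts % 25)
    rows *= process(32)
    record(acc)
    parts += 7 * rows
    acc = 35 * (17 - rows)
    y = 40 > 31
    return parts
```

Transformed code:
def apply(y):
    y = 0
    if 16 == rows and rows >= parts:
        y = parts
    acc = [parts % 25 for seq in rows if parts <= 37]
    rows *= process(32)
    record(acc)
    parts += 7 * rows
    acc = 35 * (17 - rows)
    y = 40 > 31
    return parts

return parts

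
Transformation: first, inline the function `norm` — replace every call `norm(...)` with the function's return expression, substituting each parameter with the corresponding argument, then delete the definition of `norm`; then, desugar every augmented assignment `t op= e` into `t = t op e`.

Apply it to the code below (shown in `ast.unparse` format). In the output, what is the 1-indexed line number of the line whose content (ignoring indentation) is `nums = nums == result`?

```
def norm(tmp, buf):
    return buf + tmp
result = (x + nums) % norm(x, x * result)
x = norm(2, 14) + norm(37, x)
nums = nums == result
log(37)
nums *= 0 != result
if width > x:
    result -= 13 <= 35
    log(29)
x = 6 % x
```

Transformed code:
result = (x + nums) % (x * result + x)
x = 14 + 2 + (x + 37)
nums = nums == result
log(37)
nums = nums * (0 != result)
if width > x:
    result = result - (13 <= 35)
    log(29)
x = 6 % x

3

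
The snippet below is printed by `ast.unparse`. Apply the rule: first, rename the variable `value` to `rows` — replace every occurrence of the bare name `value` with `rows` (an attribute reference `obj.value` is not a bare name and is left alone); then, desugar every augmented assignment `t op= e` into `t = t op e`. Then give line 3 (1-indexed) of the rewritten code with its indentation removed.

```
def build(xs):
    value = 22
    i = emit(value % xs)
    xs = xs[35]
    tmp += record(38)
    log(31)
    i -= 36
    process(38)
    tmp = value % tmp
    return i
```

i = emit(rows % xs)

Transformed code:
def build(xs):
    rows = 22
    i = emit(rows % xs)
    xs = xs[35]
    tmp = tmp + record(38)
    log(31)
    i = i - 36
    process(38)
    tmp = rows % tmp
    return i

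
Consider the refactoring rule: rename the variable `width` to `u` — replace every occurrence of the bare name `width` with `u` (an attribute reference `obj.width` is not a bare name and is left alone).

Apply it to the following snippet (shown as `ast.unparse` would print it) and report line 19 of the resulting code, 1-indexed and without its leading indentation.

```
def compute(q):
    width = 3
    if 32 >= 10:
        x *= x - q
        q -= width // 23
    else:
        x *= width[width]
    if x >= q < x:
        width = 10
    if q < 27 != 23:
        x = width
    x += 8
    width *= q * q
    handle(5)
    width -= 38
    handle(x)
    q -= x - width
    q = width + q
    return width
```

Transformed code:
def compute(q):
    u = 3
    if 32 >= 10:
        x *= x - q
        q -= u // 23
    else:
        x *= u[u]
    if x >= q < x:
        u = 10
    if q < 27 != 23:
        x = u
    x += 8
    u *= q * q
    handle(5)
    u -= 38
    handle(x)
    q -= x - u
    q = u + q
    return u

return u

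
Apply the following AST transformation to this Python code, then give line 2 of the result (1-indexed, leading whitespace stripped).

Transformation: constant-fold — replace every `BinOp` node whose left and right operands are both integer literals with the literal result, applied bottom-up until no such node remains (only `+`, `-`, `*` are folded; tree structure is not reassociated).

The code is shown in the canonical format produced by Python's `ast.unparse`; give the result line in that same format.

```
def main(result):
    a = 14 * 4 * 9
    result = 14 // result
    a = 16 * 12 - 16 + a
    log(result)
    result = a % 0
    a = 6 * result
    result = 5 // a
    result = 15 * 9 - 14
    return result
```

Transformed code:
def main(result):
    a = 504
    result = 14 // result
    a = 176 + a
    log(result)
    result = a % 0
    a = 6 * result
    result = 5 // a
    result = 121
    return result

a = 504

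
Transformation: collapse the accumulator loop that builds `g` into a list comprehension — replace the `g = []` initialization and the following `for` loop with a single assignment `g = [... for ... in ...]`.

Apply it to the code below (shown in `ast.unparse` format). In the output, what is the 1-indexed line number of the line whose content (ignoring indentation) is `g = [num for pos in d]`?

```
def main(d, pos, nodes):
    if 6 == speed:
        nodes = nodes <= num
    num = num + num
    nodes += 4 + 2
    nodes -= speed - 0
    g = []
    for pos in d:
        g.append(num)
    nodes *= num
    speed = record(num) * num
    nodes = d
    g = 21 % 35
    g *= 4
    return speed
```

7

Transformed code:
def main(d, pos, nodes):
    if 6 == speed:
        nodes = nodes <= num
    num = num + num
    nodes += 4 + 2
    nodes -= speed - 0
    g = [num for pos in d]
    nodes *= num
    speed = record(num) * num
    nodes = d
    g = 21 % 35
    g *= 4
    return speed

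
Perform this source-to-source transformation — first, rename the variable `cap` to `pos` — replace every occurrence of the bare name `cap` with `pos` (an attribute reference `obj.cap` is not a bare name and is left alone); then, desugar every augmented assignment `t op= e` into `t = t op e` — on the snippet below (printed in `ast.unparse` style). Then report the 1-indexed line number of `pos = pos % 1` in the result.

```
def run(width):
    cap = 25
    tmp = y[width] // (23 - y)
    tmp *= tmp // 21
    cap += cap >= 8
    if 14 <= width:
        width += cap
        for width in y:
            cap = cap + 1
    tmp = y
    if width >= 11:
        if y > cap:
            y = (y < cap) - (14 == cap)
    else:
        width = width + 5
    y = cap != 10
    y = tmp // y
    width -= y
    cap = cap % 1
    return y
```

Transformed code:
def run(width):
    pos = 25
    tmp = y[width] // (23 - y)
    tmp = tmp * (tmp // 21)
    pos = pos + (pos >= 8)
    if 14 <= width:
        width = width + pos
        for width in y:
            pos = pos + 1
    tmp = y
    if width >= 11:
        if y > pos:
            y = (y < pos) - (14 == pos)
    else:
        width = width + 5
    y = pos != 10
    y = tmp // y
    width = width - y
    pos = pos % 1
    return y

19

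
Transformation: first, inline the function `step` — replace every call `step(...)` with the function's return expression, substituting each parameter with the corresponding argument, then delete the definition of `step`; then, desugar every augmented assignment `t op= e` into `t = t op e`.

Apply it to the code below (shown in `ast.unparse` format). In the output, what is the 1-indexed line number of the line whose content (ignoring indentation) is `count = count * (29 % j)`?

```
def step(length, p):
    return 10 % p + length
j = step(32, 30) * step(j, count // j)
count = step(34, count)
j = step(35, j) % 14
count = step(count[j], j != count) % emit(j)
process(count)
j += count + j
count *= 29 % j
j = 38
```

7

Transformed code:
j = (10 % 30 + 32) * (10 % (count // j) + j)
count = 10 % count + 34
j = (10 % j + 35) % 14
count = (10 % (j != count) + count[j]) % emit(j)
process(count)
j = j + (count + j)
count = count * (29 % j)
j = 38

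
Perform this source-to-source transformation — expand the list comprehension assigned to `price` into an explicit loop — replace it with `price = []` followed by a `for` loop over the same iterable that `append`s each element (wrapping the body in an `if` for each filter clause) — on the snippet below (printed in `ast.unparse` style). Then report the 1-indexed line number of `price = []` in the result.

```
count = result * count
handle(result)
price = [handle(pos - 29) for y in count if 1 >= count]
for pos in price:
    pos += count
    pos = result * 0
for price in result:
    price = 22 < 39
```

Transformed code:
count = result * count
handle(result)
price = []
for y in count:
    if 1 >= count:
        price.append(handle(pos - 29))
for pos in price:
    pos += count
    pos = result * 0
for price in result:
    price = 22 < 39

3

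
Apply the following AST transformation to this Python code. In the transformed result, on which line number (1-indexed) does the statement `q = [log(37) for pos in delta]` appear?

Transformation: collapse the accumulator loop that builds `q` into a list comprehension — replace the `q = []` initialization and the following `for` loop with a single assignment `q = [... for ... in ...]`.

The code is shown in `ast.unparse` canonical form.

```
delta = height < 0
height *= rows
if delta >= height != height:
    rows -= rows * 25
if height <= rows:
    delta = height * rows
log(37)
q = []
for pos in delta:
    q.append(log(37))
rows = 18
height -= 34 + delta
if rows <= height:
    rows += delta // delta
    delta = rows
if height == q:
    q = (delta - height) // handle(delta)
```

Transformed code:
delta = height < 0
height *= rows
if delta >= height != height:
    rows -= rows * 25
if height <= rows:
    delta = height * rows
log(37)
q = [log(37) for pos in delta]
rows = 18
height -= 34 + delta
if rows <= height:
    rows += delta // delta
    delta = rows
if height == q:
    q = (delta - height) // handle(delta)

8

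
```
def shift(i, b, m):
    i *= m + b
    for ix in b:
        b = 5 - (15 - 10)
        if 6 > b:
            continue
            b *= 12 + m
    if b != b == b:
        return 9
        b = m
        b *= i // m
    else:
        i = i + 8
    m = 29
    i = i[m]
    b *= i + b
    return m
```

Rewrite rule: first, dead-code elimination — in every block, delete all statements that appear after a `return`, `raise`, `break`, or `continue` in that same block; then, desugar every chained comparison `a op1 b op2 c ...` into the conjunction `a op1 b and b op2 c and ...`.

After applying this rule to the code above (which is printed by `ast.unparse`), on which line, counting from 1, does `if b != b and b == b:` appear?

7

Transformed code:
def shift(i, b, m):
    i *= m + b
    for ix in b:
        b = 5 - (15 - 10)
        if 6 > b:
            continue
    if b != b and b == b:
        return 9
    else:
        i = i + 8
    m = 29
    i = i[m]
    b *= i + b
    return m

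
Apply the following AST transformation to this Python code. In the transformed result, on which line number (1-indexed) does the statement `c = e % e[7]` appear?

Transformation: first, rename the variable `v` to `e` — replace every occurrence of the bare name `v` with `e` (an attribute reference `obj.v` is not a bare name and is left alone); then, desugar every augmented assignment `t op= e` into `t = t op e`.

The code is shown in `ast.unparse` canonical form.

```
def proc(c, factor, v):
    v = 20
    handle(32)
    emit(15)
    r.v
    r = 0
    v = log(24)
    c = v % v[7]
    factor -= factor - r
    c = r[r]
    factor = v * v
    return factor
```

Transformed code:
def proc(c, factor, e):
    e = 20
    handle(32)
    emit(15)
    r.v
    r = 0
    e = log(24)
    c = e % e[7]
    factor = factor - (factor - r)
    c = r[r]
    factor = e * e
    return factor

8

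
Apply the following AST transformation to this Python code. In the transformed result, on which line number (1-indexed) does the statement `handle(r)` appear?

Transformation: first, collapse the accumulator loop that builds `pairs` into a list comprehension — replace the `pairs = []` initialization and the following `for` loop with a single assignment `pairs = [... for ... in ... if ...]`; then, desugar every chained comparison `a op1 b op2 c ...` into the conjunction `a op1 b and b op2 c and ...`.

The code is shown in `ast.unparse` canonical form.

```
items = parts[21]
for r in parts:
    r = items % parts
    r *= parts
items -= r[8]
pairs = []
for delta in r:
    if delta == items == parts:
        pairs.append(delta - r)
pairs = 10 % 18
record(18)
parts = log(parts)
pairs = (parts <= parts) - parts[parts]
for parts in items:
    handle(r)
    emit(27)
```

12

Transformed code:
items = parts[21]
for r in parts:
    r = items % parts
    r *= parts
items -= r[8]
pairs = [delta - r for delta in r if delta == items and items == parts]
pairs = 10 % 18
record(18)
parts = log(parts)
pairs = (parts <= parts) - parts[parts]
for parts in items:
    handle(r)
    emit(27)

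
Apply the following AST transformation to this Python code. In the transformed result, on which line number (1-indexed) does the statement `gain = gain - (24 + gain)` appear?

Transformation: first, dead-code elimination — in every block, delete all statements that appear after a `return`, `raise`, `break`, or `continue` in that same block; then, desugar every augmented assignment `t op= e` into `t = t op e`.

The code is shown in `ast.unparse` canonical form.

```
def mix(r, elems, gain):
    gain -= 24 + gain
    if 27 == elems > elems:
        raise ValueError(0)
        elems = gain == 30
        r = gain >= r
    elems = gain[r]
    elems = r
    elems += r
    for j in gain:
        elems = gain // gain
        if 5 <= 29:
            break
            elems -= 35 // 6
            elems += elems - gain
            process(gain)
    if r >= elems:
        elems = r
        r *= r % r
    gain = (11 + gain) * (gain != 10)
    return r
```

2

Transformed code:
def mix(r, elems, gain):
    gain = gain - (24 + gain)
    if 27 == elems > elems:
        raise ValueError(0)
    elems = gain[r]
    elems = r
    elems = elems + r
    for j in gain:
        elems = gain // gain
        if 5 <= 29:
            break
    if r >= elems:
        elems = r
        r = r * (r % r)
    gain = (11 + gain) * (gain != 10)
    return r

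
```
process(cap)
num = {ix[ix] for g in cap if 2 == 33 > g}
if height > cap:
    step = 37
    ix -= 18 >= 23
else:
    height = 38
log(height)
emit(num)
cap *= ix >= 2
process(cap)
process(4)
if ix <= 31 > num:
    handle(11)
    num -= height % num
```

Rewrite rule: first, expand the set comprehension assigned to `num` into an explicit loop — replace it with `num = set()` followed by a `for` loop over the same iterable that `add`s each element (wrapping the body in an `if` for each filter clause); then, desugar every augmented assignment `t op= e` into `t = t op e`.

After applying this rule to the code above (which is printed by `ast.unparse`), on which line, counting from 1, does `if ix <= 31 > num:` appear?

16

Transformed code:
process(cap)
num = set()
for g in cap:
    if 2 == 33 > g:
        num.add(ix[ix])
if height > cap:
    step = 37
    ix = ix - (18 >= 23)
else:
    height = 38
log(height)
emit(num)
cap = cap * (ix >= 2)
process(cap)
process(4)
if ix <= 31 > num:
    handle(11)
    num = num - height % num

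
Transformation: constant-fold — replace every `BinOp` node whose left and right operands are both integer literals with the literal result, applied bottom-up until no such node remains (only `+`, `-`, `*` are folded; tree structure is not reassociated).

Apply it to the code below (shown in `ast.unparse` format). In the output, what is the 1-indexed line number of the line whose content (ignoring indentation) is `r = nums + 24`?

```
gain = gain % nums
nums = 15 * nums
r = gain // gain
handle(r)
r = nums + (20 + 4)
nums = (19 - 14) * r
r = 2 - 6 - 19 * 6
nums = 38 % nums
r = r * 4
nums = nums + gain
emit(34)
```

5

Transformed code:
gain = gain % nums
nums = 15 * nums
r = gain // gain
handle(r)
r = nums + 24
nums = 5 * r
r = -118
nums = 38 % nums
r = r * 4
nums = nums + gain
emit(34)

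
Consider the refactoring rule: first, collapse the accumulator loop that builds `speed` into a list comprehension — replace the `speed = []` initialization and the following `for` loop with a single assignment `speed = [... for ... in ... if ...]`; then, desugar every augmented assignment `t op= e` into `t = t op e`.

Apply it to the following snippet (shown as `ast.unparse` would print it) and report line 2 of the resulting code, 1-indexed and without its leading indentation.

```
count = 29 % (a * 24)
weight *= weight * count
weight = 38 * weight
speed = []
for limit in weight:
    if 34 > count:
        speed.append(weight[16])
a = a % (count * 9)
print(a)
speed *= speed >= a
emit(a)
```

Transformed code:
count = 29 % (a * 24)
weight = weight * (weight * count)
weight = 38 * weight
speed = [weight[16] for limit in weight if 34 > count]
a = a % (count * 9)
print(a)
speed = speed * (speed >= a)
emit(a)

weight = weight * (weight * count)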